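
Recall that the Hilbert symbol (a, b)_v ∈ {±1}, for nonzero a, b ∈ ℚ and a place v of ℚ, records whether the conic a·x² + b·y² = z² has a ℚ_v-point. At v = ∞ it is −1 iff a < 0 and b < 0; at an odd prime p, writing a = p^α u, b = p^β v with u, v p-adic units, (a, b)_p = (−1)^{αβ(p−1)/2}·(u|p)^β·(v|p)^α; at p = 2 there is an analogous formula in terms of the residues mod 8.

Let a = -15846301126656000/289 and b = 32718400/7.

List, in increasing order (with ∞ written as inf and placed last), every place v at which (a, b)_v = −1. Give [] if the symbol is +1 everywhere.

[2, 5, 11, 13]

Mod squares: a ≡ -4290, b ≡ 7. Check v ∈ {∞, 2, 3, 5, 7, 11, 13, 17}.
v=13: a=13^3·(≡8), b=13^2·(≡8) mod 13; (8|13)=-1, (8|13)=-1; (−1)^{3·2·6}·(-1)^2·(-1)^3 = -1.
v=11: a=11^3·(≡10), b=11^2·(≡6) mod 11; (10|11)=-1, (6|11)=-1; (−1)^{3·2·5}·(-1)^2·(-1)^3 = -1.
v=7: a=7^2·(≡4), b=7^-1·(≡1) mod 7; (4|7)=+1, (1|7)=+1; (−1)^{2·-1·3}·(+1)^-1·(+1)^2 = +1.
v=∞: -4290 < 0 and 7 > 0  ⇒  (a,b)_∞ = +1.
v=17: a=17^-2·(≡10), b=17^0·(≡14) mod 17; (10|17)=-1, (14|17)=-1; (−1)^{-2·0·8}·(-1)^0·(-1)^-2 = +1.
v=3: a=3^3·(≡1), b=3^0·(≡1) mod 3; (1|3)=+1, (1|3)=+1; (−1)^{3·0·1}·(+1)^0·(+1)^3 = +1.
v=2: v_2(a)=15, v_2(b)=6; units ≡ 7, 7 (mod 8); ε·ε+αω+βω = 1·1+15·0+6·0 ≡ 1  ⇒  (a,b)_2 = -1.
v=5: a=5^3·(≡3), b=5^2·(≡3) mod 5; (3|5)=-1, (3|5)=-1; (−1)^{3·2·2}·(-1)^2·(-1)^3 = -1.
Ram(-4290, 7) = {2, 5, 11, 13}; no ℚ_2-point on the conic.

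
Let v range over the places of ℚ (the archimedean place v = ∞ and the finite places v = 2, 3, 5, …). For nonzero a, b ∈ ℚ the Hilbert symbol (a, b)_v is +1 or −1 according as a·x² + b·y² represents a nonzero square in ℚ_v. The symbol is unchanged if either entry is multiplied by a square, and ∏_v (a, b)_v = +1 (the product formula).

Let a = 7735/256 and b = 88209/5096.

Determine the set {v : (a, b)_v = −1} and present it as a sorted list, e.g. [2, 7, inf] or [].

[7, 13]

Mod squares: a ≡ 7735, b ≡ 26. Check v ∈ {∞, 2, 3, 5, 7, 11, 13, 17}.
v=7: a=7^1·(≡5), b=7^-2·(≡5) mod 7; (5|7)=-1, (5|7)=-1; (−1)^{1·-2·3}·(-1)^-2·(-1)^1 = -1.
v=5: a=5^1·(≡2), b=5^0·(≡4) mod 5; (2|5)=-1, (4|5)=+1; (−1)^{1·0·2}·(-1)^0·(+1)^1 = +1.
v=2: v_2(a)=-8, v_2(b)=-3; units ≡ 7, 5 (mod 8); ε·ε+αω+βω = 1·0+-8·1+-3·0 ≡ 0  ⇒  (a,b)_2 = +1.
v=13: a=13^1·(≡4), b=13^-1·(≡2) mod 13; (4|13)=+1, (2|13)=-1; (−1)^{1·-1·6}·(+1)^-1·(-1)^1 = -1.
v=3: a=3^0·(≡1), b=3^6·(≡2) mod 3; (1|3)=+1, (2|3)=-1; (−1)^{0·6·1}·(+1)^6·(-1)^0 = +1.
v=∞: 7735 > 0 and 26 > 0  ⇒  (a,b)_∞ = +1.
v=17: a=17^1·(≡13), b=17^0·(≡1) mod 17; (13|17)=+1, (1|17)=+1; (−1)^{1·0·8}·(+1)^0·(+1)^1 = +1.
v=11: a=11^0·(≡8), b=11^2·(≡1) mod 11; (8|11)=-1, (1|11)=+1; (−1)^{0·2·5}·(-1)^2·(+1)^0 = +1.
Ram(7735, 26) = {7, 13}; no ℚ_7-point on the conic.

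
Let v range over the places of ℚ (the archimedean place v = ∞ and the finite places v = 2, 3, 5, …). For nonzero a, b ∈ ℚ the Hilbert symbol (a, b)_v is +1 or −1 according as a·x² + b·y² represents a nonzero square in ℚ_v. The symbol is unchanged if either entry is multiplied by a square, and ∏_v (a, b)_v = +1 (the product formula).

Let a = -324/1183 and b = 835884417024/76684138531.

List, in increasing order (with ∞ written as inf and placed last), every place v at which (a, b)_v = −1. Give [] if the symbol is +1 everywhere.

Mod squares: a ≡ -7, b ≡ 546. Check v ∈ {∞, 2, 3, 7, 11, 13, 29}.
v=3: a=3^4·(≡2), b=3^13·(≡2) mod 3; (2|3)=-1, (2|3)=-1; (−1)^{4·13·1}·(-1)^13·(-1)^4 = -1.
v=13: a=13^-2·(≡2), b=13^-3·(≡3) mod 13; (2|13)=-1, (3|13)=+1; (−1)^{-2·-3·6}·(-1)^-3·(+1)^-2 = -1.
v=7: a=7^-1·(≡5), b=7^-3·(≡4) mod 7; (5|7)=-1, (4|7)=+1; (−1)^{-1·-3·3}·(-1)^-3·(+1)^-1 = +1.
v=2: v_2(a)=2, v_2(b)=19; units ≡ 1, 1 (mod 8); ε·ε+αω+βω = 0·0+2·0+19·0 ≡ 0  ⇒  (a,b)_2 = +1.
v=∞: -7 < 0 and 546 > 0  ⇒  (a,b)_∞ = +1.
v=29: a=29^0·(≡25), b=29^-2·(≡1) mod 29; (25|29)=+1, (1|29)=+1; (−1)^{0·-2·14}·(+1)^-2·(+1)^0 = +1.
v=11: a=11^0·(≡1), b=11^-2·(≡10) mod 11; (1|11)=+1, (10|11)=-1; (−1)^{0·-2·5}·(+1)^-2·(-1)^0 = +1.
|Ram(-7, 546)| = 2, even; anisotropic at {3, 13}.

[3, 13]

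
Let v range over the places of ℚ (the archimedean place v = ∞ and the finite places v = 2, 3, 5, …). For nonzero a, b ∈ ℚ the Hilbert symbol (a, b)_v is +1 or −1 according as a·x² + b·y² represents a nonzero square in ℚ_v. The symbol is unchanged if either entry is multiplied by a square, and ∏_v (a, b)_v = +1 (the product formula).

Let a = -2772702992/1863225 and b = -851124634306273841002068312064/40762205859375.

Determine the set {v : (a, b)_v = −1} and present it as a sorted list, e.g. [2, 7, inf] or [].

Mod squares: a ≡ -713, b ≡ -10270393. Check v ∈ {∞, 2, 3, 5, 7, 11, 13, 17, 19, 23, 29, 31, 47, 53}.
v=5: a=5^-2·(≡2), b=5^-8·(≡3) mod 5; (2|5)=-1, (3|5)=-1; (−1)^{-2·-8·2}·(-1)^-8·(-1)^-2 = +1.
v=47: a=47^0·(≡39), b=47^1·(≡46) mod 47; (39|47)=-1, (46|47)=-1; (−1)^{0·1·23}·(-1)^1·(-1)^0 = -1.
v=29: a=29^2·(≡10), b=29^2·(≡18) mod 29; (10|29)=-1, (18|29)=-1; (−1)^{2·2·14}·(-1)^2·(-1)^2 = +1.
v=53: a=53^0·(≡17), b=53^1·(≡13) mod 53; (17|53)=+1, (13|53)=+1; (−1)^{0·1·26}·(+1)^1·(+1)^0 = +1.
v=19: a=19^0·(≡16), b=19^1·(≡14) mod 19; (16|19)=+1, (14|19)=-1; (−1)^{0·1·9}·(+1)^1·(-1)^0 = +1.
v=7: a=7^-2·(≡4), b=7^-1·(≡4) mod 7; (4|7)=+1, (4|7)=+1; (−1)^{-2·-1·3}·(+1)^-1·(+1)^-2 = +1.
v=31: a=31^1·(≡5), b=31^3·(≡25) mod 31; (5|31)=+1, (25|31)=+1; (−1)^{1·3·15}·(+1)^3·(+1)^1 = -1.
v=23: a=23^1·(≡7), b=23^6·(≡13) mod 23; (7|23)=-1, (13|23)=+1; (−1)^{1·6·11}·(-1)^6·(+1)^1 = +1.
v=17: a=17^2·(≡16), b=17^2·(≡16) mod 17; (16|17)=+1, (16|17)=+1; (−1)^{2·2·8}·(+1)^2·(+1)^2 = +1.
v=13: a=13^-2·(≡6), b=13^-2·(≡3) mod 13; (6|13)=-1, (3|13)=+1; (−1)^{-2·-2·6}·(-1)^-2·(+1)^-2 = +1.
v=∞: -713 < 0 and -10270393 < 0  ⇒  (a,b)_∞ = -1.
v=2: v_2(a)=4, v_2(b)=24; units ≡ 7, 7 (mod 8); ε·ε+αω+βω = 1·1+4·0+24·0 ≡ 1  ⇒  (a,b)_2 = -1.
v=11: a=11^0·(≡7), b=11^-2·(≡7) mod 11; (7|11)=-1, (7|11)=-1; (−1)^{0·-2·5}·(-1)^-2·(-1)^0 = +1.
v=3: a=3^-2·(≡1), b=3^-6·(≡2) mod 3; (1|3)=+1, (2|3)=-1; (−1)^{-2·-6·1}·(+1)^-6·(-1)^-2 = +1.
|Ram(-713, -10270393)| = 4, even; anisotropic at {2, 31, 47, ∞}.

[2, 31, 47, inf]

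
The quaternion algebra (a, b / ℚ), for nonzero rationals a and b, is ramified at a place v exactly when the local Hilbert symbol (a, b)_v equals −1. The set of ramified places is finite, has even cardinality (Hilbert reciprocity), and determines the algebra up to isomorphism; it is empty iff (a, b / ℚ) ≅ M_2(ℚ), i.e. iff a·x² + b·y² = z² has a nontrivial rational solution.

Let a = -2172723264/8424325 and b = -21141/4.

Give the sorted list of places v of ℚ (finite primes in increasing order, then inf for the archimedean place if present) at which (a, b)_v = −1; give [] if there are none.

[2, inf]

(a, b) ≡ (-1677, -29) mod (ℚ^×)²; places V = {2, 3, 5, 7, 13, 19, 23, 29, 43, ∞}.
(a,b)_2: α=6, β=-2; u≡3, v≡3 (mod 8); ε(u)ε(v)=1·1, αω(v)=6·1, βω(u)=-2·1; sum ≡ 1  ⇒  -1.
(a,b)_43: α=1, u≡9; β=0, v≡36 (mod 43); (9|43)=+1, (36|43)=+1; sign (−1)^0·+1^0·+1^1 = +1.
(a,b)_29: α=0, u≡25; β=1, v≡28 (mod 29); (25|29)=+1, (28|29)=+1; sign (−1)^0·+1^1·+1^0 = +1.
(a,b)_7: α=-2, u≡6; β=0, v≡5 (mod 7); (6|7)=-1, (5|7)=-1; sign (−1)^0·-1^0·-1^-2 = +1.
(a,b)_13: α=-1, u≡3; β=0, v≡9 (mod 13); (3|13)=+1, (9|13)=+1; sign (−1)^0·+1^0·+1^-1 = +1.
(a,b)_19: α=2, u≡12; β=0, v≡11 (mod 19); (12|19)=-1, (11|19)=+1; sign (−1)^0·-1^0·+1^2 = +1.
(a,b)_5: α=-2, u≡2; β=0, v≡1 (mod 5); (2|5)=-1, (1|5)=+1; sign (−1)^0·-1^0·+1^-2 = +1.
(a,b)_∞: sgn(-1677)=−, sgn(-29)=−, so -1.
(a,b)_3: α=7, u≡2; β=6, v≡1 (mod 3); (2|3)=-1, (1|3)=+1; sign (−1)^0·-1^6·+1^7 = +1.
(a,b)_23: α=-2, u≡8; β=0, v≡22 (mod 23); (8|23)=+1, (22|23)=-1; sign (−1)^0·+1^0·-1^-2 = +1.
|Ram(-1677, -29)| = 2, even; anisotropic at {2, ∞}.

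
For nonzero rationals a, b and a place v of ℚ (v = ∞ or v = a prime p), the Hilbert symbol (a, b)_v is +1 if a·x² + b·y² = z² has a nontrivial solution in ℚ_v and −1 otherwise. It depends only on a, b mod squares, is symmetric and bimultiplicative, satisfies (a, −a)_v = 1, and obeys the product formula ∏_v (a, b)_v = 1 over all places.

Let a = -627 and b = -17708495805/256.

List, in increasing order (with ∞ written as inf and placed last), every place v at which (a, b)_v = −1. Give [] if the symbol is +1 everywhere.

(a, b) ≡ (-627, -5005) mod (ℚ^×)²; places V = {2, 3, 5, 7, 11, 13, 19, ∞}.
(a,b)_11: α=1, u≡9; β=3, v≡7 (mod 11); (9|11)=+1, (7|11)=-1; sign (−1)^1·+1^3·-1^1 = +1.
(a,b)_13: α=0, u≡10; β=1, v≡6 (mod 13); (10|13)=+1, (6|13)=-1; sign (−1)^0·+1^1·-1^0 = +1.
(a,b)_3: α=1, u≡1; β=4, v≡2 (mod 3); (1|3)=+1, (2|3)=-1; sign (−1)^0·+1^4·-1^1 = -1.
(a,b)_2: α=0, β=-8; u≡5, v≡3 (mod 8); ε(u)ε(v)=0·1, αω(v)=0·1, βω(u)=-8·1; sum ≡ 0  ⇒  +1.
(a,b)_19: α=1, u≡5; β=2, v≡9 (mod 19); (5|19)=+1, (9|19)=+1; sign (−1)^0·+1^2·+1^1 = +1.
(a,b)_∞: sgn(-627)=−, sgn(-5005)=−, so -1.
(a,b)_5: α=0, u≡3; β=1, v≡4 (mod 5); (3|5)=-1, (4|5)=+1; sign (−1)^0·-1^1·+1^0 = -1.
(a,b)_7: α=0, u≡3; β=1, v≡6 (mod 7); (3|7)=-1, (6|7)=-1; sign (−1)^0·-1^1·-1^0 = -1.
Ram(-627, -5005) = {3, 5, 7, ∞}; no ℚ_3-point on the conic.

[3, 5, 7, inf]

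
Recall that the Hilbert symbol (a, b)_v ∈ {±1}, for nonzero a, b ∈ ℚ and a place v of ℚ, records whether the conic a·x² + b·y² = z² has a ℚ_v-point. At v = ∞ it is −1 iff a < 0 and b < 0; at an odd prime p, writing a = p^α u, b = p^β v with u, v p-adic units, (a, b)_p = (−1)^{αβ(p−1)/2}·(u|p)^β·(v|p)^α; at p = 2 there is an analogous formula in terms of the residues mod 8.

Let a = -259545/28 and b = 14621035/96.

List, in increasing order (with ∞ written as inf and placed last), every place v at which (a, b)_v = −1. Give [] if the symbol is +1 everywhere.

(a, b) ≡ (-15015, 4290) mod (ℚ^×)²; places V = {2, 3, 5, 7, 11, 13, ∞}.
(a,b)_7: α=-1, u≡2; β=0, v≡6 (mod 7); (2|7)=+1, (6|7)=-1; sign (−1)^0·+1^0·-1^-1 = -1.
(a,b)_5: α=1, u≡2; β=1, v≡2 (mod 5); (2|5)=-1, (2|5)=-1; sign (−1)^0·-1^1·-1^1 = +1.
(a,b)_11: α=3, u≡6; β=3, v≡5 (mod 11); (6|11)=-1, (5|11)=+1; sign (−1)^1·-1^3·+1^3 = +1.
(a,b)_3: α=1, u≡2; β=-1, v≡2 (mod 3); (2|3)=-1, (2|3)=-1; sign (−1)^1·-1^-1·-1^1 = -1.
(a,b)_13: α=1, u≡8; β=3, v≡5 (mod 13); (8|13)=-1, (5|13)=-1; sign (−1)^0·-1^3·-1^1 = +1.
(a,b)_2: α=-2, β=-5; u≡1, v≡1 (mod 8); ε(u)ε(v)=0·0, αω(v)=-2·0, βω(u)=-5·0; sum ≡ 0  ⇒  +1.
(a,b)_∞: sgn(-15015)=−, sgn(4290)=+, so +1.
|Ram(-15015, 4290)| = 2, even; anisotropic at {3, 7}.

[3, 7]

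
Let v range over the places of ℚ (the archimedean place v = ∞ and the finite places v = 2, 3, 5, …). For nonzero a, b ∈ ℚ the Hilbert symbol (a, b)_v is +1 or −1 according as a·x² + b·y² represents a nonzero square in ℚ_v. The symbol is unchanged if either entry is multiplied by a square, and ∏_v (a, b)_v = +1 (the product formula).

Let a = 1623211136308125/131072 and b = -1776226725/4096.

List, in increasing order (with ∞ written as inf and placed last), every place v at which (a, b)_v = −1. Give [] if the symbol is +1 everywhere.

[2, 7]

(a, b) ≡ (714, -221) mod (ℚ^×)²; places V = {2, 3, 5, 7, 13, 17, ∞}.
(a,b)_2: α=-17, β=-12; u≡5, v≡3 (mod 8); ε(u)ε(v)=0·1, αω(v)=-17·1, βω(u)=-12·1; sum ≡ 1  ⇒  -1.
(a,b)_∞: sgn(714)=+, sgn(-221)=−, so +1.
(a,b)_17: α=1, u≡8; β=1, v≡4 (mod 17); (8|17)=+1, (4|17)=+1; sign (−1)^0·+1^1·+1^1 = +1.
(a,b)_5: α=4, u≡4; β=2, v≡1 (mod 5); (4|5)=+1, (1|5)=+1; sign (−1)^0·+1^2·+1^4 = +1.
(a,b)_13: α=2, u≡3; β=1, v≡9 (mod 13); (3|13)=+1, (9|13)=+1; sign (−1)^0·+1^1·+1^2 = +1.
(a,b)_3: α=17, u≡1; β=8, v≡1 (mod 3); (1|3)=+1, (1|3)=+1; sign (−1)^0·+1^8·+1^17 = +1.
(a,b)_7: α=1, u≡4; β=2, v≡3 (mod 7); (4|7)=+1, (3|7)=-1; sign (−1)^0·+1^2·-1^1 = -1.
Ram(714, -221) = {2, 7}; no ℚ_2-point on the conic.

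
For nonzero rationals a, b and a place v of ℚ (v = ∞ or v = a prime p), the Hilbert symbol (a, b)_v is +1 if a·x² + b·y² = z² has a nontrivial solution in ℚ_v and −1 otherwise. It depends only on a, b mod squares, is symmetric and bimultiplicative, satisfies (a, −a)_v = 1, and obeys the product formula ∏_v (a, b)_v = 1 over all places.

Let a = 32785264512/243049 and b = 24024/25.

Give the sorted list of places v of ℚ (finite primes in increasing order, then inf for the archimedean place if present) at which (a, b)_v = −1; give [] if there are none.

[3, 13]

Mod squares: a ≡ 462, b ≡ 6006. Check v ∈ {∞, 2, 3, 5, 7, 11, 13, 17, 29}.
v=∞: 462 > 0 and 6006 > 0  ⇒  (a,b)_∞ = +1.
v=29: a=29^-2·(≡15), b=29^0·(≡26) mod 29; (15|29)=-1, (26|29)=-1; (−1)^{-2·0·14}·(-1)^0·(-1)^-2 = +1.
v=2: v_2(a)=7, v_2(b)=3; units ≡ 7, 3 (mod 8); ε·ε+αω+βω = 1·1+7·1+3·0 ≡ 0  ⇒  (a,b)_2 = +1.
v=17: a=17^-2·(≡7), b=17^0·(≡11) mod 17; (7|17)=-1, (11|17)=-1; (−1)^{-2·0·8}·(-1)^0·(-1)^-2 = +1.
v=13: a=13^2·(≡2), b=13^1·(≡11) mod 13; (2|13)=-1, (11|13)=-1; (−1)^{2·1·6}·(-1)^1·(-1)^2 = -1.
v=7: a=7^1·(≡3), b=7^1·(≡4) mod 7; (3|7)=-1, (4|7)=+1; (−1)^{1·1·3}·(-1)^1·(+1)^1 = +1.
v=3: a=3^9·(≡1), b=3^1·(≡1) mod 3; (1|3)=+1, (1|3)=+1; (−1)^{9·1·1}·(+1)^1·(+1)^9 = -1.
v=11: a=11^1·(≡9), b=11^1·(≡2) mod 11; (9|11)=+1, (2|11)=-1; (−1)^{1·1·5}·(+1)^1·(-1)^1 = +1.
v=5: a=5^0·(≡3), b=5^-2·(≡4) mod 5; (3|5)=-1, (4|5)=+1; (−1)^{0·-2·2}·(-1)^-2·(+1)^0 = +1.
(462, 6006 / ℚ) ramifies at {3, 13}: a division algebra.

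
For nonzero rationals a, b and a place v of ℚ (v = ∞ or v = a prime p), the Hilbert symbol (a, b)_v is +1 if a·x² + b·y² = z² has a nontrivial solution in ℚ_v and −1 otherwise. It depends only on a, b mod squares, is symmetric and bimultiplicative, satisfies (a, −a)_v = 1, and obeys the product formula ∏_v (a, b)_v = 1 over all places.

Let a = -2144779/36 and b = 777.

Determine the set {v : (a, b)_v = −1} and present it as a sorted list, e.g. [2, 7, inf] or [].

Mod squares: a ≡ -259, b ≡ 777. Check v ∈ {∞, 2, 3, 7, 13, 37}.
v=7: a=7^3·(≡5), b=7^1·(≡6) mod 7; (5|7)=-1, (6|7)=-1; (−1)^{3·1·3}·(-1)^1·(-1)^3 = -1.
v=2: v_2(a)=-2, v_2(b)=0; units ≡ 5, 1 (mod 8); ε·ε+αω+βω = 0·0+-2·0+0·1 ≡ 0  ⇒  (a,b)_2 = +1.
v=∞: -259 < 0 and 777 > 0  ⇒  (a,b)_∞ = +1.
v=13: a=13^2·(≡1), b=13^0·(≡10) mod 13; (1|13)=+1, (10|13)=+1; (−1)^{2·0·6}·(+1)^0·(+1)^2 = +1.
v=3: a=3^-2·(≡2), b=3^1·(≡1) mod 3; (2|3)=-1, (1|3)=+1; (−1)^{-2·1·1}·(-1)^1·(+1)^-2 = -1.
v=37: a=37^1·(≡25), b=37^1·(≡21) mod 37; (25|37)=+1, (21|37)=+1; (−1)^{1·1·18}·(+1)^1·(+1)^1 = +1.
Ram(-259, 777) = {3, 7}; no ℚ_3-point on the conic.

[3, 7]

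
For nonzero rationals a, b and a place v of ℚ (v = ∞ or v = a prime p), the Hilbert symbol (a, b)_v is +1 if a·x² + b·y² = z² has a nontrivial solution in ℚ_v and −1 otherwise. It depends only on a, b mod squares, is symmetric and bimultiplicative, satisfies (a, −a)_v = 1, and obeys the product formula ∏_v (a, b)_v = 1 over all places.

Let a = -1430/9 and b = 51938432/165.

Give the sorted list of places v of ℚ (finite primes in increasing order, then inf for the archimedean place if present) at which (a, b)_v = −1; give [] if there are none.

[11, 13]

Mod squares: a ≡ -1430, b ≡ 330. Check v ∈ {∞, 2, 3, 5, 7, 11, 13}.
v=3: a=3^-2·(≡1), b=3^-1·(≡2) mod 3; (1|3)=+1, (2|3)=-1; (−1)^{-2·-1·1}·(+1)^-1·(-1)^-2 = +1.
v=13: a=13^1·(≡8), b=13^2·(≡11) mod 13; (8|13)=-1, (11|13)=-1; (−1)^{1·2·6}·(-1)^2·(-1)^1 = -1.
v=∞: -1430 < 0 and 330 > 0  ⇒  (a,b)_∞ = +1.
v=7: a=7^0·(≡6), b=7^4·(≡4) mod 7; (6|7)=-1, (4|7)=+1; (−1)^{0·4·3}·(-1)^4·(+1)^0 = +1.
v=11: a=11^1·(≡10), b=11^-1·(≡10) mod 11; (10|11)=-1, (10|11)=-1; (−1)^{1·-1·5}·(-1)^-1·(-1)^1 = -1.
v=5: a=5^1·(≡1), b=5^-1·(≡4) mod 5; (1|5)=+1, (4|5)=+1; (−1)^{1·-1·2}·(+1)^-1·(+1)^1 = +1.
v=2: v_2(a)=1, v_2(b)=7; units ≡ 5, 5 (mod 8); ε·ε+αω+βω = 0·0+1·1+7·1 ≡ 0  ⇒  (a,b)_2 = +1.
|Ram(-1430, 330)| = 2, even; anisotropic at {11, 13}.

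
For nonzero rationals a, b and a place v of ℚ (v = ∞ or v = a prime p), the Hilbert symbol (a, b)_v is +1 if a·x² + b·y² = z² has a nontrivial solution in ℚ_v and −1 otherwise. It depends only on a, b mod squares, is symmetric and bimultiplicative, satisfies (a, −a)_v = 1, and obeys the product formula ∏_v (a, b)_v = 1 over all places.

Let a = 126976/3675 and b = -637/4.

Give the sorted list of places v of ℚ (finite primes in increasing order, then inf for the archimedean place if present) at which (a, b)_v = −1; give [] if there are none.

Mod squares: a ≡ 93, b ≡ -13. Check v ∈ {∞, 2, 3, 5, 7, 13, 31}.
v=2: v_2(a)=12, v_2(b)=-2; units ≡ 5, 3 (mod 8); ε·ε+αω+βω = 0·1+12·1+-2·1 ≡ 0  ⇒  (a,b)_2 = +1.
v=7: a=7^-2·(≡2), b=7^2·(≡2) mod 7; (2|7)=+1, (2|7)=+1; (−1)^{-2·2·3}·(+1)^2·(+1)^-2 = +1.
v=∞: 93 > 0 and -13 < 0  ⇒  (a,b)_∞ = +1.
v=5: a=5^-2·(≡3), b=5^0·(≡2) mod 5; (3|5)=-1, (2|5)=-1; (−1)^{-2·0·2}·(-1)^0·(-1)^-2 = +1.
v=13: a=13^0·(≡2), b=13^1·(≡4) mod 13; (2|13)=-1, (4|13)=+1; (−1)^{0·1·6}·(-1)^1·(+1)^0 = -1.
v=31: a=31^1·(≡13), b=31^0·(≡19) mod 31; (13|31)=-1, (19|31)=+1; (−1)^{1·0·15}·(-1)^0·(+1)^1 = +1.
v=3: a=3^-1·(≡1), b=3^0·(≡2) mod 3; (1|3)=+1, (2|3)=-1; (−1)^{-1·0·1}·(+1)^0·(-1)^-1 = -1.
|Ram(93, -13)| = 2, even; anisotropic at {3, 13}.

[3, 13]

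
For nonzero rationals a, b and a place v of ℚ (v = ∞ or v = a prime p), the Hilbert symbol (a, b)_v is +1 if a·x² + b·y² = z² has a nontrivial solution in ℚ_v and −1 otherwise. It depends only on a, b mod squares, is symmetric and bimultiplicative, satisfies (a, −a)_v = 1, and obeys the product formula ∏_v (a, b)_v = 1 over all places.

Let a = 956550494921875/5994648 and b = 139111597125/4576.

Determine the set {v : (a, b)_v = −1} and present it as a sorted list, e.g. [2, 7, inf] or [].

(a, b) ≡ (1144066, 24310) mod (ℚ^×)²; places V = {2, 3, 5, 7, 11, 13, 17, 19, 23, 29, 31, ∞}.
(a,b)_5: α=8, u≡4; β=3, v≡2 (mod 5); (4|5)=+1, (2|5)=-1; sign (−1)^0·+1^3·-1^8 = +1.
(a,b)_31: α=2, u≡30; β=2, v≡6 (mod 31); (30|31)=-1, (6|31)=-1; sign (−1)^0·-1^2·-1^2 = +1.
(a,b)_11: α=-1, u≡3; β=-1, v≡8 (mod 11); (3|11)=+1, (8|11)=-1; sign (−1)^1·+1^-1·-1^-1 = +1.
(a,b)_13: α=0, u≡10; β=-1, v≡7 (mod 13); (10|13)=+1, (7|13)=-1; sign (−1)^0·+1^-1·-1^0 = +1.
(a,b)_23: α=1, u≡8; β=0, v≡5 (mod 23); (8|23)=+1, (5|23)=-1; sign (−1)^0·+1^0·-1^1 = -1.
(a,b)_2: α=-3, β=-5; u≡1, v≡3 (mod 8); ε(u)ε(v)=0·1, αω(v)=-3·1, βω(u)=-5·0; sum ≡ 1  ⇒  -1.
(a,b)_17: α=1, u≡14; β=1, v≡2 (mod 17); (14|17)=-1, (2|17)=+1; sign (−1)^0·-1^1·+1^1 = -1.
(a,b)_7: α=3, u≡1; β=0, v≡5 (mod 7); (1|7)=+1, (5|7)=-1; sign (−1)^0·+1^0·-1^3 = -1.
(a,b)_3: α=-4, u≡1; β=4, v≡1 (mod 3); (1|3)=+1, (1|3)=+1; sign (−1)^0·+1^4·+1^-4 = +1.
(a,b)_19: α=1, u≡12; β=0, v≡9 (mod 19); (12|19)=-1, (9|19)=+1; sign (−1)^0·-1^0·+1^1 = +1.
(a,b)_∞: sgn(1144066)=+, sgn(24310)=+, so +1.
(a,b)_29: α=-2, u≡23; β=2, v≡3 (mod 29); (23|29)=+1, (3|29)=-1; sign (−1)^0·+1^2·-1^-2 = +1.
Ram(1144066, 24310) = {2, 7, 17, 23}; no ℚ_2-point on the conic.

[2, 7, 17, 23]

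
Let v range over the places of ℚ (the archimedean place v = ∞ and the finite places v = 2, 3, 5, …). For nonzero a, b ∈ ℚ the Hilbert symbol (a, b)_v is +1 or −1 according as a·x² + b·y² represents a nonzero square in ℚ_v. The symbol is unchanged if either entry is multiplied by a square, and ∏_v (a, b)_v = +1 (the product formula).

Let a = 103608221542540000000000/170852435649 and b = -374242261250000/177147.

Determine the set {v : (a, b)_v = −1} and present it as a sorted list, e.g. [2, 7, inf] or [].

[11, 13]

Mod squares: a ≡ 286, b ≡ -15. Check v ∈ {∞, 2, 3, 5, 7, 11, 13}.
v=7: a=7^-2·(≡3), b=7^0·(≡5) mod 7; (3|7)=-1, (5|7)=-1; (−1)^{-2·0·3}·(-1)^0·(-1)^-2 = +1.
v=∞: 286 > 0 and -15 < 0  ⇒  (a,b)_∞ = +1.
v=13: a=13^3·(≡4), b=13^2·(≡7) mod 13; (4|13)=+1, (7|13)=-1; (−1)^{3·2·6}·(+1)^2·(-1)^3 = -1.
v=2: v_2(a)=11, v_2(b)=4; units ≡ 7, 1 (mod 8); ε·ε+αω+βω = 1·0+11·0+4·0 ≡ 0  ⇒  (a,b)_2 = +1.
v=5: a=5^10·(≡4), b=5^7·(≡3) mod 5; (4|5)=+1, (3|5)=-1; (−1)^{10·7·2}·(+1)^7·(-1)^10 = +1.
v=11: a=11^9·(≡1), b=11^6·(≡2) mod 11; (1|11)=+1, (2|11)=-1; (−1)^{9·6·5}·(+1)^6·(-1)^9 = -1.
v=3: a=3^-20·(≡1), b=3^-11·(≡1) mod 3; (1|3)=+1, (1|3)=+1; (−1)^{-20·-11·1}·(+1)^-11·(+1)^-20 = +1.
|Ram(286, -15)| = 2, even; anisotropic at {11, 13}.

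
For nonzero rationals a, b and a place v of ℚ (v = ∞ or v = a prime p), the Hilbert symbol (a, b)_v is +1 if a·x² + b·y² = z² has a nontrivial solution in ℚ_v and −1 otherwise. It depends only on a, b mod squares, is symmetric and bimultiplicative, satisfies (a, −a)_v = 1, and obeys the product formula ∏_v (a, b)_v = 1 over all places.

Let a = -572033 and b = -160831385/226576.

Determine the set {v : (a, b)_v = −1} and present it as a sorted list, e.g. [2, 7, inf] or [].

[2, 5, 7, 13, 17, inf]

Mod squares: a ≡ -572033, b ≡ -65. Check v ∈ {∞, 2, 5, 7, 11, 13, 17, 19, 23}.
v=19: a=19^1·(≡8), b=19^0·(≡5) mod 19; (8|19)=-1, (5|19)=+1; (−1)^{1·0·9}·(-1)^0·(+1)^1 = +1.
v=23: a=23^1·(≡15), b=23^0·(≡16) mod 23; (15|23)=-1, (16|23)=+1; (−1)^{1·0·11}·(-1)^0·(+1)^1 = +1.
v=17: a=17^1·(≡11), b=17^-2·(≡11) mod 17; (11|17)=-1, (11|17)=-1; (−1)^{1·-2·8}·(-1)^-2·(-1)^1 = -1.
v=7: a=7^1·(≡6), b=7^-2·(≡5) mod 7; (6|7)=-1, (5|7)=-1; (−1)^{1·-2·3}·(-1)^-2·(-1)^1 = -1.
v=2: v_2(a)=0, v_2(b)=-4; units ≡ 7, 7 (mod 8); ε·ε+αω+βω = 1·1+0·0+-4·0 ≡ 1  ⇒  (a,b)_2 = -1.
v=13: a=13^0·(≡6), b=13^3·(≡2) mod 13; (6|13)=-1, (2|13)=-1; (−1)^{0·3·6}·(-1)^3·(-1)^0 = -1.
v=11: a=11^1·(≡5), b=11^4·(≡9) mod 11; (5|11)=+1, (9|11)=+1; (−1)^{1·4·5}·(+1)^4·(+1)^1 = +1.
v=∞: -572033 < 0 and -65 < 0  ⇒  (a,b)_∞ = -1.
v=5: a=5^0·(≡2), b=5^1·(≡3) mod 5; (2|5)=-1, (3|5)=-1; (−1)^{0·1·2}·(-1)^1·(-1)^0 = -1.
Ram(-572033, -65) = {2, 5, 7, 13, 17, ∞}; no ℚ_2-point on the conic.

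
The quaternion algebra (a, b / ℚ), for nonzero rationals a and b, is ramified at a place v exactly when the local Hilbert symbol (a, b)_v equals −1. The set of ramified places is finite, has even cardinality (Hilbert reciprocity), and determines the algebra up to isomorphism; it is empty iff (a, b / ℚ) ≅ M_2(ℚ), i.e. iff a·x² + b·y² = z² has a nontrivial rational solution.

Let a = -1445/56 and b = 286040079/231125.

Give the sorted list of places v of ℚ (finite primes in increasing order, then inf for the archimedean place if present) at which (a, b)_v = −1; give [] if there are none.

Mod squares: a ≡ -70, b ≡ 20995. Check v ∈ {∞, 2, 3, 5, 7, 13, 17, 19, 29, 43}.
v=19: a=19^0·(≡1), b=19^1·(≡8) mod 19; (1|19)=+1, (8|19)=-1; (−1)^{0·1·9}·(+1)^1·(-1)^0 = +1.
v=∞: -70 < 0 and 20995 > 0  ⇒  (a,b)_∞ = +1.
v=13: a=13^0·(≡6), b=13^1·(≡1) mod 13; (6|13)=-1, (1|13)=+1; (−1)^{0·1·6}·(-1)^1·(+1)^0 = -1.
v=5: a=5^1·(≡1), b=5^-3·(≡1) mod 5; (1|5)=+1, (1|5)=+1; (−1)^{1·-3·2}·(+1)^-3·(+1)^1 = +1.
v=43: a=43^0·(≡41), b=43^-2·(≡23) mod 43; (41|43)=+1, (23|43)=+1; (−1)^{0·-2·21}·(+1)^-2·(+1)^0 = +1.
v=17: a=17^2·(≡16), b=17^1·(≡12) mod 17; (16|17)=+1, (12|17)=-1; (−1)^{2·1·8}·(+1)^1·(-1)^2 = +1.
v=3: a=3^0·(≡2), b=3^4·(≡1) mod 3; (2|3)=-1, (1|3)=+1; (−1)^{0·4·1}·(-1)^4·(+1)^0 = +1.
v=2: v_2(a)=-3, v_2(b)=0; units ≡ 5, 3 (mod 8); ε·ε+αω+βω = 0·1+-3·1+0·1 ≡ 1  ⇒  (a,b)_2 = -1.
v=7: a=7^-1·(≡4), b=7^0·(≡4) mod 7; (4|7)=+1, (4|7)=+1; (−1)^{-1·0·3}·(+1)^0·(+1)^-1 = +1.
v=29: a=29^0·(≡12), b=29^2·(≡16) mod 29; (12|29)=-1, (16|29)=+1; (−1)^{0·2·14}·(-1)^2·(+1)^0 = +1.
|Ram(-70, 20995)| = 2, even; anisotropic at {2, 13}.

[2, 13]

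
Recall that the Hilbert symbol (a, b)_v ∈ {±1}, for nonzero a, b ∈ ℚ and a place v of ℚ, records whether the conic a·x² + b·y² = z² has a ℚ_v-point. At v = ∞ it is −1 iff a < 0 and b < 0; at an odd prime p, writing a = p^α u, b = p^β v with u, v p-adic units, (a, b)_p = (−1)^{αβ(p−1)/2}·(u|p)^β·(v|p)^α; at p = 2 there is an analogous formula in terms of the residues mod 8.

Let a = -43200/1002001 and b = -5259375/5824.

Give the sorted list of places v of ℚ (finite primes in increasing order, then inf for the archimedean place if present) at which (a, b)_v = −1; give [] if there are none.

(a, b) ≡ (-3, -85085) mod (ℚ^×)²; places V = {2, 3, 5, 7, 11, 13, 17, ∞}.
(a,b)_13: α=-2, u≡12; β=-1, v≡8 (mod 13); (12|13)=+1, (8|13)=-1; sign (−1)^0·+1^-1·-1^-2 = +1.
(a,b)_11: α=-2, u≡7; β=1, v≡9 (mod 11); (7|11)=-1, (9|11)=+1; sign (−1)^0·-1^1·+1^-2 = -1.
(a,b)_7: α=-2, u≡2; β=-1, v≡2 (mod 7); (2|7)=+1, (2|7)=+1; sign (−1)^0·+1^-1·+1^-2 = +1.
(a,b)_2: α=6, β=-6; u≡5, v≡3 (mod 8); ε(u)ε(v)=0·1, αω(v)=6·1, βω(u)=-6·1; sum ≡ 0  ⇒  +1.
(a,b)_3: α=3, u≡2; β=2, v≡1 (mod 3); (2|3)=-1, (1|3)=+1; sign (−1)^0·-1^2·+1^3 = +1.
(a,b)_∞: sgn(-3)=−, sgn(-85085)=−, so -1.
(a,b)_17: α=0, u≡12; β=1, v≡11 (mod 17); (12|17)=-1, (11|17)=-1; sign (−1)^0·-1^1·-1^0 = -1.
(a,b)_5: α=2, u≡2; β=5, v≡3 (mod 5); (2|5)=-1, (3|5)=-1; sign (−1)^0·-1^5·-1^2 = -1.
Ram(-3, -85085) = {5, 11, 17, ∞}; no ℚ_5-point on the conic.

[5, 11, 17, inf]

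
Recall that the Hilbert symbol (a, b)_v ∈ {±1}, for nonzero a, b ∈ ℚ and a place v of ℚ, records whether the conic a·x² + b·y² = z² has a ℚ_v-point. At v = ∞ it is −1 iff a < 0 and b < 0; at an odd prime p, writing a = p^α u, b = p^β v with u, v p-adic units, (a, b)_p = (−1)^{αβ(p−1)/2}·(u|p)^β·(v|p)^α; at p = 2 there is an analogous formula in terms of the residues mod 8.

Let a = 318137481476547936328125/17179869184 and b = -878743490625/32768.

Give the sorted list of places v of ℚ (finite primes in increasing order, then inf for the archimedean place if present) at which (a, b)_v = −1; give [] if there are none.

[2, 5, 7, 11]

Mod squares: a ≡ 13, b ≡ -770. Check v ∈ {∞, 2, 3, 5, 7, 11, 13}.
v=7: a=7^8·(≡3), b=7^5·(≡4) mod 7; (3|7)=-1, (4|7)=+1; (−1)^{8·5·3}·(-1)^5·(+1)^8 = -1.
v=5: a=5^8·(≡3), b=5^5·(≡1) mod 5; (3|5)=-1, (1|5)=+1; (−1)^{8·5·2}·(-1)^5·(+1)^8 = -1.
v=2: v_2(a)=-34, v_2(b)=-15; units ≡ 5, 7 (mod 8); ε·ε+αω+βω = 0·1+-34·0+-15·1 ≡ 1  ⇒  (a,b)_2 = -1.
v=13: a=13^3·(≡9), b=13^2·(≡10) mod 13; (9|13)=+1, (10|13)=+1; (−1)^{3·2·6}·(+1)^2·(+1)^3 = +1.
v=11: a=11^2·(≡8), b=11^1·(≡8) mod 11; (8|11)=-1, (8|11)=-1; (−1)^{2·1·5}·(-1)^1·(-1)^2 = -1.
v=3: a=3^12·(≡1), b=3^2·(≡1) mod 3; (1|3)=+1, (1|3)=+1; (−1)^{12·2·1}·(+1)^2·(+1)^12 = +1.
v=∞: 13 > 0 and -770 < 0  ⇒  (a,b)_∞ = +1.
(13, -770 / ℚ) ramifies at {2, 5, 7, 11}: a division algebra.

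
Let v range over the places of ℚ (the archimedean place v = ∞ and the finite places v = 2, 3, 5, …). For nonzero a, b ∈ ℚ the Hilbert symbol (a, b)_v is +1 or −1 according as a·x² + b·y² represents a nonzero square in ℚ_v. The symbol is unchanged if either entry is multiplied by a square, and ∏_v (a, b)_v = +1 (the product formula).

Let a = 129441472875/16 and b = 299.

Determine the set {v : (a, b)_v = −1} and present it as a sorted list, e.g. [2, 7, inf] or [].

[2, 11]

Mod squares: a ≡ 715, b ≡ 299. Check v ∈ {∞, 2, 3, 5, 11, 13, 23}.
v=3: a=3^4·(≡1), b=3^0·(≡2) mod 3; (1|3)=+1, (2|3)=-1; (−1)^{4·0·1}·(+1)^0·(-1)^4 = +1.
v=5: a=5^3·(≡3), b=5^0·(≡4) mod 5; (3|5)=-1, (4|5)=+1; (−1)^{3·0·2}·(-1)^0·(+1)^3 = +1.
v=23: a=23^2·(≡1), b=23^1·(≡13) mod 23; (1|23)=+1, (13|23)=+1; (−1)^{2·1·11}·(+1)^1·(+1)^2 = +1.
v=2: v_2(a)=-4, v_2(b)=0; units ≡ 3, 3 (mod 8); ε·ε+αω+βω = 1·1+-4·1+0·1 ≡ 1  ⇒  (a,b)_2 = -1.
v=13: a=13^3·(≡12), b=13^1·(≡10) mod 13; (12|13)=+1, (10|13)=+1; (−1)^{3·1·6}·(+1)^1·(+1)^3 = +1.
v=11: a=11^1·(≡8), b=11^0·(≡2) mod 11; (8|11)=-1, (2|11)=-1; (−1)^{1·0·5}·(-1)^0·(-1)^1 = -1.
v=∞: 715 > 0 and 299 > 0  ⇒  (a,b)_∞ = +1.
Ram(715, 299) = {2, 11}; no ℚ_2-point on the conic.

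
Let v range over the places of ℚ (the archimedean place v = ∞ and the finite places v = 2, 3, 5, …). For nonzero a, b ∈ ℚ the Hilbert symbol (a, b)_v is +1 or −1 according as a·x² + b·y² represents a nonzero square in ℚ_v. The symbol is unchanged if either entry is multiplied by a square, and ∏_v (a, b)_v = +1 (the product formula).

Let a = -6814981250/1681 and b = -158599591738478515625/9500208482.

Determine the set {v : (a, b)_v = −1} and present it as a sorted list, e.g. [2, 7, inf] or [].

[2, 5, 17, inf]

Mod squares: a ≡ -770, b ≡ -13090. Check v ∈ {∞, 2, 5, 7, 11, 13, 17, 23, 41}.
v=∞: -770 < 0 and -13090 < 0  ⇒  (a,b)_∞ = -1.
v=13: a=13^0·(≡10), b=13^2·(≡1) mod 13; (10|13)=+1, (1|13)=+1; (−1)^{0·2·6}·(+1)^2·(+1)^0 = +1.
v=17: a=17^2·(≡3), b=17^3·(≡14) mod 17; (3|17)=-1, (14|17)=-1; (−1)^{2·3·8}·(-1)^3·(-1)^2 = -1.
v=41: a=41^-2·(≡5), b=41^-6·(≡30) mod 41; (5|41)=+1, (30|41)=-1; (−1)^{-2·-6·20}·(+1)^-6·(-1)^-2 = +1.
v=23: a=23^0·(≡16), b=23^2·(≡22) mod 23; (16|23)=+1, (22|23)=-1; (−1)^{0·2·11}·(+1)^2·(-1)^0 = +1.
v=7: a=7^3·(≡1), b=7^5·(≡6) mod 7; (1|7)=+1, (6|7)=-1; (−1)^{3·5·3}·(+1)^5·(-1)^3 = +1.
v=2: v_2(a)=1, v_2(b)=-1; units ≡ 7, 7 (mod 8); ε·ε+αω+βω = 1·1+1·0+-1·0 ≡ 1  ⇒  (a,b)_2 = -1.
v=11: a=11^1·(≡6), b=11^1·(≡9) mod 11; (6|11)=-1, (9|11)=+1; (−1)^{1·1·5}·(-1)^1·(+1)^1 = +1.
v=5: a=5^5·(≡1), b=5^9·(≡2) mod 5; (1|5)=+1, (2|5)=-1; (−1)^{5·9·2}·(+1)^9·(-1)^5 = -1.
Ram(-770, -13090) = {2, 5, 17, ∞}; no ℚ_2-point on the conic.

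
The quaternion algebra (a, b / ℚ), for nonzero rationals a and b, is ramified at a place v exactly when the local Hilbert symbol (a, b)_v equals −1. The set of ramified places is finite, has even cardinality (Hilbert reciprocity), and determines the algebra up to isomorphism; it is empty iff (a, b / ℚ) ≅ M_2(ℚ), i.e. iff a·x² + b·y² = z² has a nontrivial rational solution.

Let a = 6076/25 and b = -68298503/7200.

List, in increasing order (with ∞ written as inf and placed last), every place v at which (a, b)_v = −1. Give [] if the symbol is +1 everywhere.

[7, 13, 31, 53]

(a, b) ≡ (31, -9646) mod (ℚ^×)²; places V = {2, 3, 5, 7, 13, 17, 31, 53, ∞}.
(a,b)_13: α=0, u≡8; β=1, v≡1 (mod 13); (8|13)=-1, (1|13)=+1; sign (−1)^0·-1^1·+1^0 = -1.
(a,b)_3: α=0, u≡1; β=-2, v≡2 (mod 3); (1|3)=+1, (2|3)=-1; sign (−1)^0·+1^-2·-1^0 = +1.
(a,b)_17: α=0, u≡3; β=2, v≡14 (mod 17); (3|17)=-1, (14|17)=-1; sign (−1)^0·-1^2·-1^0 = +1.
(a,b)_2: α=2, β=-5; u≡7, v≡1 (mod 8); ε(u)ε(v)=1·0, αω(v)=2·0, βω(u)=-5·0; sum ≡ 0  ⇒  +1.
(a,b)_5: α=-2, u≡1; β=-2, v≡4 (mod 5); (1|5)=+1, (4|5)=+1; sign (−1)^0·+1^-2·+1^-2 = +1.
(a,b)_53: α=0, u≡48; β=1, v≡21 (mod 53); (48|53)=-1, (21|53)=-1; sign (−1)^0·-1^1·-1^0 = -1.
(a,b)_31: α=1, u≡19; β=0, v≡29 (mod 31); (19|31)=+1, (29|31)=-1; sign (−1)^0·+1^0·-1^1 = -1.
(a,b)_7: α=2, u≡3; β=3, v≡2 (mod 7); (3|7)=-1, (2|7)=+1; sign (−1)^0·-1^3·+1^2 = -1.
(a,b)_∞: sgn(31)=+, sgn(-9646)=−, so +1.
(31, -9646 / ℚ) ramifies at {7, 13, 31, 53}: a division algebra.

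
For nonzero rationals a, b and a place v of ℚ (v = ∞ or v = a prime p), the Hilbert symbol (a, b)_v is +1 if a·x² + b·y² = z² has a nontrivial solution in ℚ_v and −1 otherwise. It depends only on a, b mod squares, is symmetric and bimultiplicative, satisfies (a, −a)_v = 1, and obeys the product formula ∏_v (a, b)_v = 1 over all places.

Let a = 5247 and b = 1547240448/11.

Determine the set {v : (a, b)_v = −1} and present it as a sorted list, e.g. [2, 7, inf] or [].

[2, 13, 17, 53]

Mod squares: a ≡ 583, b ≡ 16620747. Check v ∈ {∞, 2, 3, 11, 13, 17, 43, 53}.
v=43: a=43^0·(≡1), b=43^1·(≡2) mod 43; (1|43)=+1, (2|43)=-1; (−1)^{0·1·21}·(+1)^1·(-1)^0 = +1.
v=∞: 583 > 0 and 16620747 > 0  ⇒  (a,b)_∞ = +1.
v=11: a=11^1·(≡4), b=11^-1·(≡6) mod 11; (4|11)=+1, (6|11)=-1; (−1)^{1·-1·5}·(+1)^-1·(-1)^1 = +1.
v=2: v_2(a)=0, v_2(b)=10; units ≡ 7, 3 (mod 8); ε·ε+αω+βω = 1·1+0·1+10·0 ≡ 1  ⇒  (a,b)_2 = -1.
v=53: a=53^1·(≡46), b=53^1·(≡26) mod 53; (46|53)=+1, (26|53)=-1; (−1)^{1·1·26}·(+1)^1·(-1)^1 = -1.
v=17: a=17^0·(≡11), b=17^1·(≡8) mod 17; (11|17)=-1, (8|17)=+1; (−1)^{0·1·8}·(-1)^1·(+1)^0 = -1.
v=13: a=13^0·(≡8), b=13^1·(≡7) mod 13; (8|13)=-1, (7|13)=-1; (−1)^{0·1·6}·(-1)^1·(-1)^0 = -1.
v=3: a=3^2·(≡1), b=3^1·(≡2) mod 3; (1|3)=+1, (2|3)=-1; (−1)^{2·1·1}·(+1)^1·(-1)^2 = +1.
(583, 16620747 / ℚ) ramifies at {2, 13, 17, 53}: a division algebra.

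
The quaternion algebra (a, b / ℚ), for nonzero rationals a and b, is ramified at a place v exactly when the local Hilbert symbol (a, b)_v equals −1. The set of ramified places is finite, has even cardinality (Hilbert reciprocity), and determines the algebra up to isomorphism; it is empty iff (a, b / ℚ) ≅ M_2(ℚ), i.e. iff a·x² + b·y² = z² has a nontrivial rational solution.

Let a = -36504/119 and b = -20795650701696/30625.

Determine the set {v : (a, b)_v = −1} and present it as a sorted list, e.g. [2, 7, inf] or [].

Mod squares: a ≡ -714, b ≡ -6. Check v ∈ {∞, 2, 3, 5, 7, 13, 17}.
v=7: a=7^-1·(≡5), b=7^-2·(≡2) mod 7; (5|7)=-1, (2|7)=+1; (−1)^{-1·-2·3}·(-1)^-2·(+1)^-1 = +1.
v=∞: -714 < 0 and -6 < 0  ⇒  (a,b)_∞ = -1.
v=3: a=3^3·(≡2), b=3^9·(≡1) mod 3; (2|3)=-1, (1|3)=+1; (−1)^{3·9·1}·(-1)^9·(+1)^3 = +1.
v=5: a=5^0·(≡4), b=5^-4·(≡1) mod 5; (4|5)=+1, (1|5)=+1; (−1)^{0·-4·2}·(+1)^-4·(+1)^0 = +1.
v=17: a=17^-1·(≡9), b=17^2·(≡14) mod 17; (9|17)=+1, (14|17)=-1; (−1)^{-1·2·8}·(+1)^2·(-1)^-1 = -1.
v=2: v_2(a)=3, v_2(b)=7; units ≡ 3, 5 (mod 8); ε·ε+αω+βω = 1·0+3·1+7·1 ≡ 0  ⇒  (a,b)_2 = +1.
v=13: a=13^2·(≡9), b=13^4·(≡11) mod 13; (9|13)=+1, (11|13)=-1; (−1)^{2·4·6}·(+1)^4·(-1)^2 = +1.
|Ram(-714, -6)| = 2, even; anisotropic at {17, ∞}.

[17, inf]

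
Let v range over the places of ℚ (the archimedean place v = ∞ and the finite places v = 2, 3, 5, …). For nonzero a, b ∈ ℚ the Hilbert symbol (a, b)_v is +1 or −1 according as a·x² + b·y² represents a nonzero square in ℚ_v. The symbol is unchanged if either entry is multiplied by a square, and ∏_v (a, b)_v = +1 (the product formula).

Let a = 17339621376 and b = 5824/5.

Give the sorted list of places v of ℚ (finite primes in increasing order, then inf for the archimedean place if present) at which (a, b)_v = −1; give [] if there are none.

(a, b) ≡ (714, 455) mod (ℚ^×)²; places V = {2, 3, 5, 7, 11, 13, 17, ∞}.
(a,b)_7: α=3, u≡1; β=1, v≡4 (mod 7); (1|7)=+1, (4|7)=+1; sign (−1)^1·+1^1·+1^3 = -1.
(a,b)_13: α=0, u≡12; β=1, v≡9 (mod 13); (12|13)=+1, (9|13)=+1; sign (−1)^0·+1^1·+1^0 = +1.
(a,b)_5: α=0, u≡1; β=-1, v≡4 (mod 5); (1|5)=+1, (4|5)=+1; sign (−1)^0·+1^-1·+1^0 = +1.
(a,b)_2: α=13, β=6; u≡5, v≡7 (mod 8); ε(u)ε(v)=0·1, αω(v)=13·0, βω(u)=6·1; sum ≡ 0  ⇒  +1.
(a,b)_11: α=2, u≡2; β=0, v≡1 (mod 11); (2|11)=-1, (1|11)=+1; sign (−1)^0·-1^0·+1^2 = +1.
(a,b)_∞: sgn(714)=+, sgn(455)=+, so +1.
(a,b)_3: α=1, u≡1; β=0, v≡2 (mod 3); (1|3)=+1, (2|3)=-1; sign (−1)^0·+1^0·-1^1 = -1.
(a,b)_17: α=1, u≡15; β=0, v≡2 (mod 17); (15|17)=+1, (2|17)=+1; sign (−1)^0·+1^0·+1^1 = +1.
(714, 455 / ℚ) ramifies at {3, 7}: a division algebra.

[3, 7]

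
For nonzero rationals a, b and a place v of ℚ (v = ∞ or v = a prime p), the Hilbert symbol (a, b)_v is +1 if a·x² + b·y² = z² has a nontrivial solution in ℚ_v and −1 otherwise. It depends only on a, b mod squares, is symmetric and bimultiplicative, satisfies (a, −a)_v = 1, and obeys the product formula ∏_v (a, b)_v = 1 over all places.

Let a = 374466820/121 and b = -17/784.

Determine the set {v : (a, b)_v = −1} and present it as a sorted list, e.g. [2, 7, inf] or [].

Mod squares: a ≡ 11305, b ≡ -17. Check v ∈ {∞, 2, 5, 7, 11, 13, 17, 19}.
v=5: a=5^1·(≡4), b=5^0·(≡2) mod 5; (4|5)=+1, (2|5)=-1; (−1)^{1·0·2}·(+1)^0·(-1)^1 = -1.
v=∞: 11305 > 0 and -17 < 0  ⇒  (a,b)_∞ = +1.
v=11: a=11^-2·(≡2), b=11^0·(≡9) mod 11; (2|11)=-1, (9|11)=+1; (−1)^{-2·0·5}·(-1)^0·(+1)^-2 = +1.
v=17: a=17^1·(≡8), b=17^1·(≡8) mod 17; (8|17)=+1, (8|17)=+1; (−1)^{1·1·8}·(+1)^1·(+1)^1 = +1.
v=2: v_2(a)=2, v_2(b)=-4; units ≡ 1, 7 (mod 8); ε·ε+αω+βω = 0·1+2·0+-4·0 ≡ 0  ⇒  (a,b)_2 = +1.
v=7: a=7^3·(≡3), b=7^-2·(≡2) mod 7; (3|7)=-1, (2|7)=+1; (−1)^{3·-2·3}·(-1)^-2·(+1)^3 = +1.
v=19: a=19^1·(≡6), b=19^0·(≡8) mod 19; (6|19)=+1, (8|19)=-1; (−1)^{1·0·9}·(+1)^0·(-1)^1 = -1.
v=13: a=13^2·(≡2), b=13^0·(≡12) mod 13; (2|13)=-1, (12|13)=+1; (−1)^{2·0·6}·(-1)^0·(+1)^2 = +1.
(11305, -17 / ℚ) ramifies at {5, 19}: a division algebra.

[5, 19]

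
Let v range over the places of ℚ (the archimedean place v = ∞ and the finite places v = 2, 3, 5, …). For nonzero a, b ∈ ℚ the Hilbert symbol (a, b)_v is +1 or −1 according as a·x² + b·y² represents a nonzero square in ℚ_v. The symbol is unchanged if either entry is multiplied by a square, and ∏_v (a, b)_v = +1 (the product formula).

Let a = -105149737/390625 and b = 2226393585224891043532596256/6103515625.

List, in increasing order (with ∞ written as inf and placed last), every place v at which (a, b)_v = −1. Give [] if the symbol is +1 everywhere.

[11, 29, 31, 41]

(a, b) ≡ (-2233, 17794) mod (ℚ^×)²; places V = {2, 5, 7, 11, 29, 31, 41, ∞}.
(a,b)_31: α=2, u≡3; β=5, v≡1 (mod 31); (3|31)=-1, (1|31)=+1; sign (−1)^0·-1^5·+1^2 = -1.
(a,b)_11: α=1, u≡8; β=2, v≡8 (mod 11); (8|11)=-1, (8|11)=-1; sign (−1)^0·-1^2·-1^1 = -1.
(a,b)_∞: sgn(-2233)=−, sgn(17794)=+, so +1.
(a,b)_5: α=-8, u≡3; β=-14, v≡1 (mod 5); (3|5)=-1, (1|5)=+1; sign (−1)^0·-1^-14·+1^-8 = +1.
(a,b)_2: α=0, β=5; u≡7, v≡1 (mod 8); ε(u)ε(v)=1·0, αω(v)=0·0, βω(u)=5·0; sum ≡ 0  ⇒  +1.
(a,b)_41: α=0, u≡12; β=1, v≡11 (mod 41); (12|41)=-1, (11|41)=-1; sign (−1)^0·-1^1·-1^0 = -1.
(a,b)_7: α=3, u≡5; β=7, v≡4 (mod 7); (5|7)=-1, (4|7)=+1; sign (−1)^1·-1^7·+1^3 = +1.
(a,b)_29: α=1, u≡14; β=6, v≡18 (mod 29); (14|29)=-1, (18|29)=-1; sign (−1)^0·-1^6·-1^1 = -1.
Ram(-2233, 17794) = {11, 29, 31, 41}; no ℚ_11-point on the conic.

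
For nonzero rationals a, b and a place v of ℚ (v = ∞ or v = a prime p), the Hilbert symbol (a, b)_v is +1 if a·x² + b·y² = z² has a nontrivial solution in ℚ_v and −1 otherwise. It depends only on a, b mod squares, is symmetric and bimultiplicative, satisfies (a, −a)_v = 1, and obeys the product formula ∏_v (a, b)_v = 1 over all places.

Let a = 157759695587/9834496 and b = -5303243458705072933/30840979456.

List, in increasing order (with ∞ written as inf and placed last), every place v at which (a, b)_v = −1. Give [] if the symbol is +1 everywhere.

Mod squares: a ≡ 7163, b ≡ -13. Check v ∈ {∞, 2, 7, 13, 19, 29}.
v=2: v_2(a)=-12, v_2(b)=-18; units ≡ 3, 3 (mod 8); ε·ε+αω+βω = 1·1+-12·1+-18·1 ≡ 1  ⇒  (a,b)_2 = -1.
v=19: a=19^5·(≡6), b=19^8·(≡6) mod 19; (6|19)=+1, (6|19)=+1; (−1)^{5·8·9}·(+1)^8·(+1)^5 = +1.
v=29: a=29^1·(≡18), b=29^2·(≡4) mod 29; (18|29)=-1, (4|29)=+1; (−1)^{1·2·14}·(-1)^2·(+1)^1 = +1.
v=13: a=13^3·(≡5), b=13^5·(≡12) mod 13; (5|13)=-1, (12|13)=+1; (−1)^{3·5·6}·(-1)^5·(+1)^3 = -1.
v=7: a=7^-4·(≡4), b=7^-6·(≡4) mod 7; (4|7)=+1, (4|7)=+1; (−1)^{-4·-6·3}·(+1)^-6·(+1)^-4 = +1.
v=∞: 7163 > 0 and -13 < 0  ⇒  (a,b)_∞ = +1.
(7163, -13 / ℚ) ramifies at {2, 13}: a division algebra.

[2, 13]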